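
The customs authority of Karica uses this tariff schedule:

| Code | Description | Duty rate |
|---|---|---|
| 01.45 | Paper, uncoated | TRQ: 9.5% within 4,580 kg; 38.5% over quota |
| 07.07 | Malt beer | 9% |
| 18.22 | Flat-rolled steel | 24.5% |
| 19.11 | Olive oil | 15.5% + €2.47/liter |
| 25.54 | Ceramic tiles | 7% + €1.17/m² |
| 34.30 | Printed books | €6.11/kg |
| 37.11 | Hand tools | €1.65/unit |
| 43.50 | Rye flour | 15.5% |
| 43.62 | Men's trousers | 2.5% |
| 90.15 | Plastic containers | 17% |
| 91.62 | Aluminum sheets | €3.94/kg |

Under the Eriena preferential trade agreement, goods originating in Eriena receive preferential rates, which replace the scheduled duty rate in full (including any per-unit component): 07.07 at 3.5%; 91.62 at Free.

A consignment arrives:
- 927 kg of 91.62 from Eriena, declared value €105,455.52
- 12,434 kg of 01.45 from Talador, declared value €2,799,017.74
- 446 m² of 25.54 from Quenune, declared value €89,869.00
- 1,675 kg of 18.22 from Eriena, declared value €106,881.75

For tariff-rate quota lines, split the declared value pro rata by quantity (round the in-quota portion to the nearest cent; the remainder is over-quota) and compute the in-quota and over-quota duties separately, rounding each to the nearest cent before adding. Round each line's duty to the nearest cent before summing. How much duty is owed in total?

Line 1 (91.62, Eriena, 927 kg, €105,455.52):
Base rate for 91.62 is €3.94/kg.
Origin Eriena qualifies under the Karica–Eriena agreement and 91.62 is covered: preferential rate Free applies instead.
Duty = €105,455.52 × 0% = €0.00.
Line 2 (01.45, Talador, 12,434 kg, €2,799,017.74):
Code 01.45 is under a tariff-rate quota (threshold 4,580 kg). In-quota: 4,580 kg at 9.5%; over-quota: 7,854 kg at 38.5%.
Pro-rata value split: in-quota = €2,799,017.74 × 4,580/12,434 = €1,031,003.80; over-quota = €2,799,017.74 − €1,031,003.80 = €1,768,013.94.
In-quota duty = €1,031,003.80 × 9.5% = €97,945.36. Over-quota duty = €1,768,013.94 × 38.5% = €680,685.37.
Line duty = €97,945.36 + €680,685.37 = €778,630.73.
Line 3 (25.54, Quenune, 446 m², €89,869.00):
Base rate for 25.54 is 7% + €1.17/m².
Duty = €89,869.00 × 7% + 446 × €1.17 = €6,812.65.
Line 4 (18.22, Eriena, 1,675 kg, €106,881.75):
Base rate for 18.22 is 24.5%.
Origin Eriena is the FTA partner but 18.22 is not on the preference list; base rate stands.
Duty = €106,881.75 × 24.5% = €26,186.03.
Total = €0.00 + €778,630.73 + €6,812.65 + €26,186.03 = €811,629.41.

€811,629.41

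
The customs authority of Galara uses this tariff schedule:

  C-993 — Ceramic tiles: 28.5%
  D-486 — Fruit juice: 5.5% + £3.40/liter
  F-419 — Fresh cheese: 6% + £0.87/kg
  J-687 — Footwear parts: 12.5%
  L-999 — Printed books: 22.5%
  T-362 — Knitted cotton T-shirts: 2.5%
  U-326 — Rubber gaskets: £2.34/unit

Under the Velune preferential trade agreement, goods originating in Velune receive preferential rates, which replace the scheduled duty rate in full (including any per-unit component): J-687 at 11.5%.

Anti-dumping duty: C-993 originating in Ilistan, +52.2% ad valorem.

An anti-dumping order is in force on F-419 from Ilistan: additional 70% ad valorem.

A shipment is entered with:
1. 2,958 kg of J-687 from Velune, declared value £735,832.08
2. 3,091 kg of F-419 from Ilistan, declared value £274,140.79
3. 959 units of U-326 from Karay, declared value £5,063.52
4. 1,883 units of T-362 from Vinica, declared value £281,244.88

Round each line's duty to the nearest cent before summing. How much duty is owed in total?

Line 1 (J-687, Velune, 2,958 kg, £735,832.08):
Base rate for J-687 is 12.5%.
Origin Velune qualifies under the Galara–Velune agreement and J-687 is covered: preferential rate 11.5% applies instead.
Duty = £735,832.08 × 11.5% = £84,620.69.
Line 2 (F-419, Ilistan, 3,091 kg, £274,140.79):
Base rate for F-419 is 6% + £0.87/kg.
Additional duty on F-419 from Ilistan: +70%. Applied ad valorem rate: 6% + 70% = 76%.
Duty = £274,140.79 × 76% + 3,091 × £0.87 = £211,036.17.
Line 3 (U-326, Karay, 959 units, £5,063.52):
Base rate for U-326 is £2.34/unit.
Duty = 959 × £2.34 = £2,244.06.
Line 4 (T-362, Vinica, 1,883 units, £281,244.88):
Base rate for T-362 is 2.5%.
Duty = £281,244.88 × 2.5% = £7,031.12.
Total = £84,620.69 + £211,036.17 + £2,244.06 + £7,031.12 = £304,932.04.

£304,932.04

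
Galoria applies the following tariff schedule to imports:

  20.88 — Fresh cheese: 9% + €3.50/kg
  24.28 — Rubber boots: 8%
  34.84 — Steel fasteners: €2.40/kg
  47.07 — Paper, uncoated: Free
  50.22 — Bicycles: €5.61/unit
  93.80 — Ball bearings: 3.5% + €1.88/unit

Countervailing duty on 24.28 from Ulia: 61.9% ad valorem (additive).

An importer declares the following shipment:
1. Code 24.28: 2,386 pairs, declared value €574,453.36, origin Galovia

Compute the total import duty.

€45,956.27

Line 1 (24.28, Galovia, 2,386 pairs, €574,453.36):
Base rate for 24.28 is 8%.
The additional-duty order on 24.28 targets Ulia, not Galovia; it does not apply.
Duty = €574,453.36 × 8% = €45,956.27.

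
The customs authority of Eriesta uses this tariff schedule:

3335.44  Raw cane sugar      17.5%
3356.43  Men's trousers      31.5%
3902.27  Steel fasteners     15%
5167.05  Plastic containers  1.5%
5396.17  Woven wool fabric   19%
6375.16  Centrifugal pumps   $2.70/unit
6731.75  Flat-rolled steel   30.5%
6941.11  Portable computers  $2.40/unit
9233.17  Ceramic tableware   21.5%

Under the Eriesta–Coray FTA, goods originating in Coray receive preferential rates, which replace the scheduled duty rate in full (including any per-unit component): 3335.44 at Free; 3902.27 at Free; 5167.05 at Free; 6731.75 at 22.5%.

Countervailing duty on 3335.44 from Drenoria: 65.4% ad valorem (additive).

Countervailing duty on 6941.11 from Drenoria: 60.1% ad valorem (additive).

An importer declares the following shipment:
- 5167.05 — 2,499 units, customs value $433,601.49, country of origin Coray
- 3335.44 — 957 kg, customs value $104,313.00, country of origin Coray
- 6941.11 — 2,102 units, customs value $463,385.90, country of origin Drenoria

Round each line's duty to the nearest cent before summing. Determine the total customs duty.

$283,539.73

Line 1 (5167.05, Coray, 2,499 units, $433,601.49):
Base rate for 5167.05 is 1.5%.
Origin Coray qualifies under the Eriesta–Coray agreement and 5167.05 is covered: preferential rate Free applies instead.
Duty = $433,601.49 × 0% = $0.00.
Line 2 (3335.44, Coray, 957 kg, $104,313.00):
Base rate for 3335.44 is 17.5%.
Origin Coray qualifies under the Eriesta–Coray agreement and 3335.44 is covered: preferential rate Free applies instead.
The additional-duty order on 3335.44 targets Drenoria, not Coray; it does not apply.
Duty = $104,313.00 × 0% = $0.00.
Line 3 (6941.11, Drenoria, 2,102 units, $463,385.90):
Base rate for 6941.11 is $2.40/unit.
Additional duty on 6941.11 from Drenoria: +60.1% ad valorem. Applied ad valorem rate = 60.1%.
Duty = $463,385.90 × 60.1% + 2,102 × $2.40 = $283,539.73.
Total = $0.00 + $0.00 + $283,539.73 = $283,539.73.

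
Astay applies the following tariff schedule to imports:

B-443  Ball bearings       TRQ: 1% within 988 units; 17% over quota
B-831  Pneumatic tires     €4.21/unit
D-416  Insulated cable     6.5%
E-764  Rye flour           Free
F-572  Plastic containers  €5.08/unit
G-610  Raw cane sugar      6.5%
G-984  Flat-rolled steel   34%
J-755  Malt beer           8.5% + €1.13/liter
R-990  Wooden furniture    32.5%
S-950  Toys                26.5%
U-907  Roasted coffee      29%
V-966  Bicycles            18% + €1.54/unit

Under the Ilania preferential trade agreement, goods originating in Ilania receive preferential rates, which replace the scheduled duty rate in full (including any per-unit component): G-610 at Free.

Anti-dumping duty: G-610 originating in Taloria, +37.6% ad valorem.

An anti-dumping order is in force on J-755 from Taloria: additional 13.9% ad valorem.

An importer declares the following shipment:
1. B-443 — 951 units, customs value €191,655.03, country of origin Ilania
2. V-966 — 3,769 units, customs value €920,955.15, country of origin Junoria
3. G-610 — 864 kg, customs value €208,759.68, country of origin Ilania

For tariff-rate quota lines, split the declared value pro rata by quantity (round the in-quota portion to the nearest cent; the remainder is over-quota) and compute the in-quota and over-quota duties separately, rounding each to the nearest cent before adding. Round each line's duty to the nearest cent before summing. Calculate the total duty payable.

Line 1 (B-443, Ilania, 951 units, €191,655.03):
Code B-443 is under a tariff-rate quota (threshold 988 units). Quantity 951 units is within the quota, so the in-quota rate 1% applies to the full value.
Duty = €191,655.03 × 1% = €1,916.55.
Line 2 (V-966, Junoria, 3,769 units, €920,955.15):
Base rate for V-966 is 18% + €1.54/unit.
Duty = €920,955.15 × 18% + 3,769 × €1.54 = €171,576.19.
Line 3 (G-610, Ilania, 864 kg, €208,759.68):
Base rate for G-610 is 6.5%.
Origin Ilania qualifies under the Astay–Ilania agreement and G-610 is covered: preferential rate Free applies instead.
The additional-duty order on G-610 targets Taloria, not Ilania; it does not apply.
Duty = €208,759.68 × 0% = €0.00.
Total = €1,916.55 + €171,576.19 + €0.00 = €173,492.74.

€173,492.74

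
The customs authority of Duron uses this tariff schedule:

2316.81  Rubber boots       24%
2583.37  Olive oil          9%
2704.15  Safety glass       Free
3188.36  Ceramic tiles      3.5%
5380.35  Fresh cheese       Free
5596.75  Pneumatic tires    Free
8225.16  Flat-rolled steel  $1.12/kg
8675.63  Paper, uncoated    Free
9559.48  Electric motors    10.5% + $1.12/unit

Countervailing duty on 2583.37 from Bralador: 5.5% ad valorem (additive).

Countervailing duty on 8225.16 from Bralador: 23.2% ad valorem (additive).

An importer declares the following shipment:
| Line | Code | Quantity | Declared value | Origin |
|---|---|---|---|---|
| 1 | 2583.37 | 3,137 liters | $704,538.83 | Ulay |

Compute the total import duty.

Line 1 (2583.37, Ulay, 3,137 liters, $704,538.83):
Base rate for 2583.37 is 9%.
The additional-duty order on 2583.37 targets Bralador, not Ulay; it does not apply.
Duty = $704,538.83 × 9% = $63,408.49.

$63,408.49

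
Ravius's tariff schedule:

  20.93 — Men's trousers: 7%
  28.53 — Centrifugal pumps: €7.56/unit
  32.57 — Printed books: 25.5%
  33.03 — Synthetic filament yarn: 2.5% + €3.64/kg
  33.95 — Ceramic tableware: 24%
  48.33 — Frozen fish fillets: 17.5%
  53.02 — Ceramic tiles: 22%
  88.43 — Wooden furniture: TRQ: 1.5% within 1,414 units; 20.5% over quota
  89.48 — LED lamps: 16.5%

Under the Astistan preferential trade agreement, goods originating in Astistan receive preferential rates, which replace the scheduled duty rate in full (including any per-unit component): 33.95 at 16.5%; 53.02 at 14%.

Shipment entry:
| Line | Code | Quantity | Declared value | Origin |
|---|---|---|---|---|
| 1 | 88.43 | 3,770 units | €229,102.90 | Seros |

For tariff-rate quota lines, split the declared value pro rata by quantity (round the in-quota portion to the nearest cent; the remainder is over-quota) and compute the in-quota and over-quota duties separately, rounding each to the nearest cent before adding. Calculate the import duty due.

€30,639.62

Line 1 (88.43, Seros, 3,770 units, €229,102.90):
Code 88.43 is under a tariff-rate quota (threshold 1,414 units). In-quota: 1,414 units at 1.5%; over-quota: 2,356 units at 20.5%.
Pro-rata value split: in-quota = €229,102.90 × 1,414/3,770 = €85,928.78; over-quota = €229,102.90 − €85,928.78 = €143,174.12.
In-quota duty = €85,928.78 × 1.5% = €1,288.93. Over-quota duty = €143,174.12 × 20.5% = €29,350.69.
Line duty = €1,288.93 + €29,350.69 = €30,639.62.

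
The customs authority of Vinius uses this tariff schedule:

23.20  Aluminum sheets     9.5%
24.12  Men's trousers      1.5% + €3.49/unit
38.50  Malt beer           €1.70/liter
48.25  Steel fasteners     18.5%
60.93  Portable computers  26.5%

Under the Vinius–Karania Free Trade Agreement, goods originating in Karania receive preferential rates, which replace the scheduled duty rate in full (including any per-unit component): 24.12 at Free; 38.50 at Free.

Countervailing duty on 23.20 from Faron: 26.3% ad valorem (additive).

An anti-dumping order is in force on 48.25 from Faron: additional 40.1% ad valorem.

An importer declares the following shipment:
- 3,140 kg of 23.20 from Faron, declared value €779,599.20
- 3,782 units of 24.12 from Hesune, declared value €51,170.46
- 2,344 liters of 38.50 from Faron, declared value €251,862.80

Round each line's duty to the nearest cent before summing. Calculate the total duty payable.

€297,048.05

Line 1 (23.20, Faron, 3,140 kg, €779,599.20):
Base rate for 23.20 is 9.5%.
Additional duty on 23.20 from Faron: +26.3%. Applied ad valorem rate: 9.5% + 26.3% = 35.8%.
Duty = €779,599.20 × 35.8% = €279,096.51.
Line 2 (24.12, Hesune, 3,782 units, €51,170.46):
Base rate for 24.12 is 1.5% + €3.49/unit.
24.12 has an FTA preferential rate, but origin Hesune is not Karania; base rate stands.
Duty = €51,170.46 × 1.5% + 3,782 × €3.49 = €13,966.74.
Line 3 (38.50, Faron, 2,344 liters, €251,862.80):
Base rate for 38.50 is €1.70/liter.
38.50 has an FTA preferential rate, but origin Faron is not Karania; base rate stands.
Duty = 2,344 × €1.70 = €3,984.80.
Total = €279,096.51 + €13,966.74 + €3,984.80 = €297,048.05.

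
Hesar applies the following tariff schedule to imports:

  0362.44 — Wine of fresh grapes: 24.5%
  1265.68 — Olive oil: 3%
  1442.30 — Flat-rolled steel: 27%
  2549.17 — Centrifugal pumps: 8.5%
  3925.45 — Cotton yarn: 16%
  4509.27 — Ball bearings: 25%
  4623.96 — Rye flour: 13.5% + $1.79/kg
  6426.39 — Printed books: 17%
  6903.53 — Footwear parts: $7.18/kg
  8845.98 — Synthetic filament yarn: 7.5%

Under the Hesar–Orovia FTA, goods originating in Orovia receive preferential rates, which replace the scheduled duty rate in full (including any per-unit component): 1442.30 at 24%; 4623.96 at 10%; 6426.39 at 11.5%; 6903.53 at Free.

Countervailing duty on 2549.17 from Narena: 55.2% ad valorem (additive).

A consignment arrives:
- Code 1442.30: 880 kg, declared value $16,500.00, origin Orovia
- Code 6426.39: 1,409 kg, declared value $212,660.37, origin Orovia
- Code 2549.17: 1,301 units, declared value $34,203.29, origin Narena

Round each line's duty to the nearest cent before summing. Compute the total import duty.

Line 1 (1442.30, Orovia, 880 kg, $16,500.00):
Base rate for 1442.30 is 27%.
Origin Orovia qualifies under the Hesar–Orovia agreement and 1442.30 is covered: preferential rate 24% applies instead.
Duty = $16,500.00 × 24% = $3,960.00.
Line 2 (6426.39, Orovia, 1,409 kg, $212,660.37):
Base rate for 6426.39 is 17%.
Origin Orovia qualifies under the Hesar–Orovia agreement and 6426.39 is covered: preferential rate 11.5% applies instead.
Duty = $212,660.37 × 11.5% = $24,455.94.
Line 3 (2549.17, Narena, 1,301 units, $34,203.29):
Base rate for 2549.17 is 8.5%.
Additional duty on 2549.17 from Narena: +55.2%. Applied ad valorem rate: 8.5% + 55.2% = 63.7%.
Duty = $34,203.29 × 63.7% = $21,787.50.
Total = $3,960.00 + $24,455.94 + $21,787.50 = $50,203.44.

$50,203.44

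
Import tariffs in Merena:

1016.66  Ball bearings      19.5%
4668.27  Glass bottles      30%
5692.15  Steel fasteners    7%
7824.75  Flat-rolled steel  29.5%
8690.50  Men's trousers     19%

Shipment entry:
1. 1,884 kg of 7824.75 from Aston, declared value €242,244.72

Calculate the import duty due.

€71,462.19

Line 1 (7824.75, Aston, 1,884 kg, €242,244.72):
Base rate for 7824.75 is 29.5%.
Duty = €242,244.72 × 29.5% = €71,462.19.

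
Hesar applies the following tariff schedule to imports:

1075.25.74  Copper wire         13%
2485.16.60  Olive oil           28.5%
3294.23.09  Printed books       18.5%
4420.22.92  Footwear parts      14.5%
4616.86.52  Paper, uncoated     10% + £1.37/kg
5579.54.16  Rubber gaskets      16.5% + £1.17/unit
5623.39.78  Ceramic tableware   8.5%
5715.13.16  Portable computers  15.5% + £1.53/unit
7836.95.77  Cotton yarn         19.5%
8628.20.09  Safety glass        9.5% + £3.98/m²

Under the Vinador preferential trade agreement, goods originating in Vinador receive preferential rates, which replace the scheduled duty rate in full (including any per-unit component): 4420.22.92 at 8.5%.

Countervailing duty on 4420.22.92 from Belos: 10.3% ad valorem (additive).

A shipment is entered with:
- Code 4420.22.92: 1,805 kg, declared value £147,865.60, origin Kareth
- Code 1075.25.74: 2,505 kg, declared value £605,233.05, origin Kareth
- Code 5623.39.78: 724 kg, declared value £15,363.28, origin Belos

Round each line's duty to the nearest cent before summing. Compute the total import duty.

Line 1 (4420.22.92, Kareth, 1,805 kg, £147,865.60):
Base rate for 4420.22.92 is 14.5%.
4420.22.92 has an FTA preferential rate, but origin Kareth is not Vinador; base rate stands.
The additional-duty order on 4420.22.92 targets Belos, not Kareth; it does not apply.
Duty = £147,865.60 × 14.5% = £21,440.51.
Line 2 (1075.25.74, Kareth, 2,505 kg, £605,233.05):
Base rate for 1075.25.74 is 13%.
Duty = £605,233.05 × 13% = £78,680.30.
Line 3 (5623.39.78, Belos, 724 kg, £15,363.28):
Base rate for 5623.39.78 is 8.5%.
Duty = £15,363.28 × 8.5% = £1,305.88.
Total = £21,440.51 + £78,680.30 + £1,305.88 = £101,426.69.

£101,426.69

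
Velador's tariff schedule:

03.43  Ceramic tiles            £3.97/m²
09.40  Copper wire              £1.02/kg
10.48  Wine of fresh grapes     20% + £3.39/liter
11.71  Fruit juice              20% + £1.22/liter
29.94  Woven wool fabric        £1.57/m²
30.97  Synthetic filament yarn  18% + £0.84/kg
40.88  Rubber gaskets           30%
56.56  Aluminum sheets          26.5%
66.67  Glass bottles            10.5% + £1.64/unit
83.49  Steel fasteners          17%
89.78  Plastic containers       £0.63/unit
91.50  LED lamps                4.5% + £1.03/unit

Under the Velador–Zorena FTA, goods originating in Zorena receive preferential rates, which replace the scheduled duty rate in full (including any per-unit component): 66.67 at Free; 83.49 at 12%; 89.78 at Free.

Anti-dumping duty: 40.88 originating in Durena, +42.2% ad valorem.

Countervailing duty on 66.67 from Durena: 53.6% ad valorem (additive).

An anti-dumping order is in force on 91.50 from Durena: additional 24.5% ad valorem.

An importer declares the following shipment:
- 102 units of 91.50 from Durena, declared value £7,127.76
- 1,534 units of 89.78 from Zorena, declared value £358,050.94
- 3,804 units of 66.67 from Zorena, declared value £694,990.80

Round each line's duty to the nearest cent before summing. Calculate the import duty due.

Line 1 (91.50, Durena, 102 units, £7,127.76):
Base rate for 91.50 is 4.5% + £1.03/unit.
Additional duty on 91.50 from Durena: +24.5%. Applied ad valorem rate: 4.5% + 24.5% = 29%.
Duty = £7,127.76 × 29% + 102 × £1.03 = £2,172.11.
Line 2 (89.78, Zorena, 1,534 units, £358,050.94):
Base rate for 89.78 is £0.63/unit.
Origin Zorena qualifies under the Velador–Zorena agreement and 89.78 is covered: preferential rate Free applies instead.
Duty = £358,050.94 × 0% = £0.00.
Line 3 (66.67, Zorena, 3,804 units, £694,990.80):
Base rate for 66.67 is 10.5% + £1.64/unit.
Origin Zorena qualifies under the Velador–Zorena agreement and 66.67 is covered: preferential rate Free applies instead.
The additional-duty order on 66.67 targets Durena, not Zorena; it does not apply.
Duty = £694,990.80 × 0% = £0.00.
Total = £2,172.11 + £0.00 + £0.00 = £2,172.11.

£2,172.11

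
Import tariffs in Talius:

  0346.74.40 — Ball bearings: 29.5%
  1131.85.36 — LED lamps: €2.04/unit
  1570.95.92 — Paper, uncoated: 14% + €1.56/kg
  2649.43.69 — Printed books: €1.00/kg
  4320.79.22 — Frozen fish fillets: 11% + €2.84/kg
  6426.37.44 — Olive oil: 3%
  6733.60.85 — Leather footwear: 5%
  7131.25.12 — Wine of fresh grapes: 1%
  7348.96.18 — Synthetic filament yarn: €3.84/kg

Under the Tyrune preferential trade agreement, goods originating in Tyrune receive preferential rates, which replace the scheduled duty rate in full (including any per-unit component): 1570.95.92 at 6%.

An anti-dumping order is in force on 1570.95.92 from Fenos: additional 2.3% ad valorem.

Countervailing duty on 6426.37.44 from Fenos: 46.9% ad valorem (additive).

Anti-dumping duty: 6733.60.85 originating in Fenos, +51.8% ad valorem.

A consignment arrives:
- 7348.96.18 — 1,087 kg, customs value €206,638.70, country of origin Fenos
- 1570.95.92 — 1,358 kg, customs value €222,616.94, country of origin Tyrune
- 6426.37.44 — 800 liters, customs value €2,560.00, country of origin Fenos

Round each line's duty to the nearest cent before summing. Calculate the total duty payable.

€18,808.54

Line 1 (7348.96.18, Fenos, 1,087 kg, €206,638.70):
Base rate for 7348.96.18 is €3.84/kg.
Duty = 1,087 × €3.84 = €4,174.08.
Line 2 (1570.95.92, Tyrune, 1,358 kg, €222,616.94):
Base rate for 1570.95.92 is 14% + €1.56/kg.
Origin Tyrune qualifies under the Talius–Tyrune agreement and 1570.95.92 is covered: preferential rate 6% applies instead.
The additional-duty order on 1570.95.92 targets Fenos, not Tyrune; it does not apply.
Duty = €222,616.94 × 6% = €13,357.02.
Line 3 (6426.37.44, Fenos, 800 liters, €2,560.00):
Base rate for 6426.37.44 is 3%.
Additional duty on 6426.37.44 from Fenos: +46.9%. Applied ad valorem rate: 3% + 46.9% = 49.9%.
Duty = €2,560.00 × 49.9% = €1,277.44.
Total = €4,174.08 + €13,357.02 + €1,277.44 = €18,808.54.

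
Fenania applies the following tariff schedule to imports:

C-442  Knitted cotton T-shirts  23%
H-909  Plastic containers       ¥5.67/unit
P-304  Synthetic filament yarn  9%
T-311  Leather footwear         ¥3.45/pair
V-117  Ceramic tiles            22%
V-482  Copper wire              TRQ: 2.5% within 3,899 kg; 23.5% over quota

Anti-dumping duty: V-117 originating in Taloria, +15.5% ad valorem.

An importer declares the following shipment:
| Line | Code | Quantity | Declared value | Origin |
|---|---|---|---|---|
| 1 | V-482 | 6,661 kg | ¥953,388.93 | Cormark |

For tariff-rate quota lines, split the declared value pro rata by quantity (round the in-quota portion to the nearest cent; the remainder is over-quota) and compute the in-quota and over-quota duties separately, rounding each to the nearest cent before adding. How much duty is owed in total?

¥106,852.99

Line 1 (V-482, Cormark, 6,661 kg, ¥953,388.93):
Code V-482 is under a tariff-rate quota (threshold 3,899 kg). In-quota: 3,899 kg at 2.5%; over-quota: 2,762 kg at 23.5%.
Pro-rata value split: in-quota = ¥953,388.93 × 3,899/6,661 = ¥558,063.87; over-quota = ¥953,388.93 − ¥558,063.87 = ¥395,325.06.
In-quota duty = ¥558,063.87 × 2.5% = ¥13,951.60. Over-quota duty = ¥395,325.06 × 23.5% = ¥92,901.39.
Line duty = ¥13,951.60 + ¥92,901.39 = ¥106,852.99.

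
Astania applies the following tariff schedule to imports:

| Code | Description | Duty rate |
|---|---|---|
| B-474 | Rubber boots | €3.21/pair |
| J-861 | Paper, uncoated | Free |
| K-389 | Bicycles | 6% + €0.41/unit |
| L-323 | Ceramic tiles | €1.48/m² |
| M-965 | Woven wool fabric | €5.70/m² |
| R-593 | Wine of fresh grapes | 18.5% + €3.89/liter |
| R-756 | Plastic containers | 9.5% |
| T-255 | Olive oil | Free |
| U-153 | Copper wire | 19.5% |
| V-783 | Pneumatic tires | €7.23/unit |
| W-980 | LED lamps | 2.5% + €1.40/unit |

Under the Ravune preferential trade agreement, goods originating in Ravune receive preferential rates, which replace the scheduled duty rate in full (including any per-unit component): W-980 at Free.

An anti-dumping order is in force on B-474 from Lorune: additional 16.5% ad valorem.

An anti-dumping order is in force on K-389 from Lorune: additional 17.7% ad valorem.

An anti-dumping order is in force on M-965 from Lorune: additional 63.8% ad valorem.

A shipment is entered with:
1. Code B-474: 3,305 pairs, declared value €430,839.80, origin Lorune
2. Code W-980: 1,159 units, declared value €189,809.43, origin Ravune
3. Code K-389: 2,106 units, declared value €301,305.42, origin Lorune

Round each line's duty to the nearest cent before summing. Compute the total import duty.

€153,970.46

Line 1 (B-474, Lorune, 3,305 pairs, €430,839.80):
Base rate for B-474 is €3.21/pair.
Additional duty on B-474 from Lorune: +16.5% ad valorem. Applied ad valorem rate = 16.5%.
Duty = €430,839.80 × 16.5% + 3,305 × €3.21 = €81,697.62.
Line 2 (W-980, Ravune, 1,159 units, €189,809.43):
Base rate for W-980 is 2.5% + €1.40/unit.
Origin Ravune qualifies under the Astania–Ravune agreement and W-980 is covered: preferential rate Free applies instead.
Duty = €189,809.43 × 0% = €0.00.
Line 3 (K-389, Lorune, 2,106 units, €301,305.42):
Base rate for K-389 is 6% + €0.41/unit.
Additional duty on K-389 from Lorune: +17.7%. Applied ad valorem rate: 6% + 17.7% = 23.7%.
Duty = €301,305.42 × 23.7% + 2,106 × €0.41 = €72,272.84.
Total = €81,697.62 + €0.00 + €72,272.84 = €153,970.46.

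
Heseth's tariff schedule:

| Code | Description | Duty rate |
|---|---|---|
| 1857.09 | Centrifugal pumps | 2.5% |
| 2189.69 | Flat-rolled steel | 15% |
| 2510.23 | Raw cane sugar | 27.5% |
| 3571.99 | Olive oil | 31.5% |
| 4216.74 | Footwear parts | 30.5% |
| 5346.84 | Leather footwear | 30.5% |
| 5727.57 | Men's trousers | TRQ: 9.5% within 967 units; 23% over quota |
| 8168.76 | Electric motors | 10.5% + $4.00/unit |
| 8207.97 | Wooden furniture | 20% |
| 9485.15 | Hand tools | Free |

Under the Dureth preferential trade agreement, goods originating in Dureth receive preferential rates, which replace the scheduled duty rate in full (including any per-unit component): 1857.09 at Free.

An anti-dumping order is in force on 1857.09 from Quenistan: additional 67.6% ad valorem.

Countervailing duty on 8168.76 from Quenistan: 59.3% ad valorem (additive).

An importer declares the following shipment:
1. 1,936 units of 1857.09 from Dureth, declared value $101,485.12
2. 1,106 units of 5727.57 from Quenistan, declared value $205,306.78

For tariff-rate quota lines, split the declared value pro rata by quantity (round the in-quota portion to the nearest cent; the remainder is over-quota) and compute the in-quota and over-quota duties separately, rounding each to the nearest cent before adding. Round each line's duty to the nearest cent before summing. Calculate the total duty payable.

$22,987.49

Line 1 (1857.09, Dureth, 1,936 units, $101,485.12):
Base rate for 1857.09 is 2.5%.
Origin Dureth qualifies under the Heseth–Dureth agreement and 1857.09 is covered: preferential rate Free applies instead.
The additional-duty order on 1857.09 targets Quenistan, not Dureth; it does not apply.
Duty = $101,485.12 × 0% = $0.00.
Line 2 (5727.57, Quenistan, 1,106 units, $205,306.78):
Code 5727.57 is under a tariff-rate quota (threshold 967 units). In-quota: 967 units at 9.5%; over-quota: 139 units at 23%.
Pro-rata value split: in-quota = $205,306.78 × 967/1,106 = $179,504.21; over-quota = $205,306.78 − $179,504.21 = $25,802.57.
In-quota duty = $179,504.21 × 9.5% = $17,052.90. Over-quota duty = $25,802.57 × 23% = $5,934.59.
Line duty = $17,052.90 + $5,934.59 = $22,987.49.
Total = $0.00 + $22,987.49 = $22,987.49.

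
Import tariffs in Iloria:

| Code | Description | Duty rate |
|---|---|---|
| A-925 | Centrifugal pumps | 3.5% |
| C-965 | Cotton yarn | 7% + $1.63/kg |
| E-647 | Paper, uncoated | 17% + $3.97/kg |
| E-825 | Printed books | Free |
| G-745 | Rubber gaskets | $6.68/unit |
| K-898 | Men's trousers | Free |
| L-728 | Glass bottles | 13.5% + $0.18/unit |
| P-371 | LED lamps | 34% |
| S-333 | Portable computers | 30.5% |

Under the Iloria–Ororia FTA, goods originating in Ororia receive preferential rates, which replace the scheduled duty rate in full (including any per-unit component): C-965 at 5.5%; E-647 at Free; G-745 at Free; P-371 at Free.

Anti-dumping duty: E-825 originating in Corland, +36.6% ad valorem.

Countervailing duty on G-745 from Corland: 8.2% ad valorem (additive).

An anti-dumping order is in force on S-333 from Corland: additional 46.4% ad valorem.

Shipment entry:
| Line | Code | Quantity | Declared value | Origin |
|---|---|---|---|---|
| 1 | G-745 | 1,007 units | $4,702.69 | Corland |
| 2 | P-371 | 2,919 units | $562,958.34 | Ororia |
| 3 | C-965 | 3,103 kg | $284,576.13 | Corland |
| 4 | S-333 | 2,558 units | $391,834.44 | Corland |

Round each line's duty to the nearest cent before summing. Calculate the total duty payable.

Line 1 (G-745, Corland, 1,007 units, $4,702.69):
Base rate for G-745 is $6.68/unit.
G-745 has an FTA preferential rate, but origin Corland is not Ororia; base rate stands.
Additional duty on G-745 from Corland: +8.2% ad valorem. Applied ad valorem rate = 8.2%.
Duty = $4,702.69 × 8.2% + 1,007 × $6.68 = $7,112.38.
Line 2 (P-371, Ororia, 2,919 units, $562,958.34):
Base rate for P-371 is 34%.
Origin Ororia qualifies under the Iloria–Ororia agreement and P-371 is covered: preferential rate Free applies instead.
Duty = $562,958.34 × 0% = $0.00.
Line 3 (C-965, Corland, 3,103 kg, $284,576.13):
Base rate for C-965 is 7% + $1.63/kg.
C-965 has an FTA preferential rate, but origin Corland is not Ororia; base rate stands.
Duty = $284,576.13 × 7% + 3,103 × $1.63 = $24,978.22.
Line 4 (S-333, Corland, 2,558 units, $391,834.44):
Base rate for S-333 is 30.5%.
Additional duty on S-333 from Corland: +46.4%. Applied ad valorem rate: 30.5% + 46.4% = 76.9%.
Duty = $391,834.44 × 76.9% = $301,320.68.
Total = $7,112.38 + $0.00 + $24,978.22 + $301,320.68 = $333,411.28.

$333,411.28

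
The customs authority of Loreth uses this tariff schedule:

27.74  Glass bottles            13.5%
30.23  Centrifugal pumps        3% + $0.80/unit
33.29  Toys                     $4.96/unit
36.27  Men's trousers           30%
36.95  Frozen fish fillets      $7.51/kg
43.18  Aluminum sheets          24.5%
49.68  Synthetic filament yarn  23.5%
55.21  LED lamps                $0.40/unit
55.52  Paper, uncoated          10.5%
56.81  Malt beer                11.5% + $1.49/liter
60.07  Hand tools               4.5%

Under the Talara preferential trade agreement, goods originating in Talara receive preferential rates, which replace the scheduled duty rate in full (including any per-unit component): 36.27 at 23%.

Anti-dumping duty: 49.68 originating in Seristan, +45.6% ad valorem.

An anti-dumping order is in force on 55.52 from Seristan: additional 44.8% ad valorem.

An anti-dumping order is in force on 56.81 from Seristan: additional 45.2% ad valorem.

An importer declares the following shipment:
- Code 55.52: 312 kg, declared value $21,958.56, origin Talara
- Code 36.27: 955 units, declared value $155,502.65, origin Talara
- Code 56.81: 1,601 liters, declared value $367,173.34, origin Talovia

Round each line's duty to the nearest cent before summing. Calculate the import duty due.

Line 1 (55.52, Talara, 312 kg, $21,958.56):
Base rate for 55.52 is 10.5%.
Origin Talara is the FTA partner but 55.52 is not on the preference list; base rate stands.
The additional-duty order on 55.52 targets Seristan, not Talara; it does not apply.
Duty = $21,958.56 × 10.5% = $2,305.65.
Line 2 (36.27, Talara, 955 units, $155,502.65):
Base rate for 36.27 is 30%.
Origin Talara qualifies under the Loreth–Talara agreement and 36.27 is covered: preferential rate 23% applies instead.
Duty = $155,502.65 × 23% = $35,765.61.
Line 3 (56.81, Talovia, 1,601 liters, $367,173.34):
Base rate for 56.81 is 11.5% + $1.49/liter.
The additional-duty order on 56.81 targets Seristan, not Talovia; it does not apply.
Duty = $367,173.34 × 11.5% + 1,601 × $1.49 = $44,610.42.
Total = $2,305.65 + $35,765.61 + $44,610.42 = $82,681.68.

$82,681.68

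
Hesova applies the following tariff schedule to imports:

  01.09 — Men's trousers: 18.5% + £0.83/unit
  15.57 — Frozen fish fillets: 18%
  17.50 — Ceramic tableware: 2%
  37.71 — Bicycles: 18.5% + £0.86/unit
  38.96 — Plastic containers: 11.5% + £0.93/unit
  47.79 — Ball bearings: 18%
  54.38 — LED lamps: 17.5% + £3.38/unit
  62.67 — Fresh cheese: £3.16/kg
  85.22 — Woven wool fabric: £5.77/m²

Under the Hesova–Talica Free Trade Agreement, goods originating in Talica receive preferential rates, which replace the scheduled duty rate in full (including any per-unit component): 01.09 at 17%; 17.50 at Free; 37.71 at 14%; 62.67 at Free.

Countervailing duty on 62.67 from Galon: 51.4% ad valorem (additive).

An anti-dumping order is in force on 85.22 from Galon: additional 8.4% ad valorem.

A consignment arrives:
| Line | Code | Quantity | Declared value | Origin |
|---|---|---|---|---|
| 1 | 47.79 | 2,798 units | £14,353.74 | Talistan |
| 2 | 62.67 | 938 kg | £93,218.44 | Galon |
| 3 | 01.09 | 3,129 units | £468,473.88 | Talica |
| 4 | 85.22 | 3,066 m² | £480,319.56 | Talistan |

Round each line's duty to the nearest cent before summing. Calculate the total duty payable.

£150,793.41

Line 1 (47.79, Talistan, 2,798 units, £14,353.74):
Base rate for 47.79 is 18%.
Duty = £14,353.74 × 18% = £2,583.67.
Line 2 (62.67, Galon, 938 kg, £93,218.44):
Base rate for 62.67 is £3.16/kg.
62.67 has an FTA preferential rate, but origin Galon is not Talica; base rate stands.
Additional duty on 62.67 from Galon: +51.4% ad valorem. Applied ad valorem rate = 51.4%.
Duty = £93,218.44 × 51.4% + 938 × £3.16 = £50,878.36.
Line 3 (01.09, Talica, 3,129 units, £468,473.88):
Base rate for 01.09 is 18.5% + £0.83/unit.
Origin Talica qualifies under the Hesova–Talica agreement and 01.09 is covered: preferential rate 17% applies instead.
Duty = £468,473.88 × 17% = £79,640.56.
Line 4 (85.22, Talistan, 3,066 m², £480,319.56):
Base rate for 85.22 is £5.77/m².
The additional-duty order on 85.22 targets Galon, not Talistan; it does not apply.
Duty = 3,066 × £5.77 = £17,690.82.
Total = £2,583.67 + £50,878.36 + £79,640.56 + £17,690.82 = £150,793.41.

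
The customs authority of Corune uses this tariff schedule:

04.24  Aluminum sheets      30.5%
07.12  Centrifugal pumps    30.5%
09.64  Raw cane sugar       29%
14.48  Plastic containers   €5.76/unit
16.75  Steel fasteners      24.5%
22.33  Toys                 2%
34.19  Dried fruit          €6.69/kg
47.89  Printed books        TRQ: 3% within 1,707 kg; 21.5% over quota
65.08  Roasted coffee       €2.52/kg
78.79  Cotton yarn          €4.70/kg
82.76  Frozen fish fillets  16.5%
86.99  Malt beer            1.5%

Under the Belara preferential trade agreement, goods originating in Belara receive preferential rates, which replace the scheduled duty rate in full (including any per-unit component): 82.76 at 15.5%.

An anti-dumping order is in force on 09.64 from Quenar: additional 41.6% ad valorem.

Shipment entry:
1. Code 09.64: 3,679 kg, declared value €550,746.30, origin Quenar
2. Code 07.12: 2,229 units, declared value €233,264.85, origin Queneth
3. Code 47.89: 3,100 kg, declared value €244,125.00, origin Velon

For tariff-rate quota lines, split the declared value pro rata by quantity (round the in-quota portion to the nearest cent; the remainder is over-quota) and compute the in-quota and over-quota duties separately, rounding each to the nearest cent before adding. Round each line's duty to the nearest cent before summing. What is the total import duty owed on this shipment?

€487,590.69

Line 1 (09.64, Quenar, 3,679 kg, €550,746.30):
Base rate for 09.64 is 29%.
Additional duty on 09.64 from Quenar: +41.6%. Applied ad valorem rate: 29% + 41.6% = 70.6%.
Duty = €550,746.30 × 70.6% = €388,826.89.
Line 2 (07.12, Queneth, 2,229 units, €233,264.85):
Base rate for 07.12 is 30.5%.
Duty = €233,264.85 × 30.5% = €71,145.78.
Line 3 (47.89, Velon, 3,100 kg, €244,125.00):
Code 47.89 is under a tariff-rate quota (threshold 1,707 kg). In-quota: 1,707 kg at 3%; over-quota: 1,393 kg at 21.5%.
Pro-rata value split: in-quota = €244,125.00 × 1,707/3,100 = €134,426.25; over-quota = €244,125.00 − €134,426.25 = €109,698.75.
In-quota duty = €134,426.25 × 3% = €4,032.79. Over-quota duty = €109,698.75 × 21.5% = €23,585.23.
Line duty = €4,032.79 + €23,585.23 = €27,618.02.
Total = €388,826.89 + €71,145.78 + €27,618.02 = €487,590.69.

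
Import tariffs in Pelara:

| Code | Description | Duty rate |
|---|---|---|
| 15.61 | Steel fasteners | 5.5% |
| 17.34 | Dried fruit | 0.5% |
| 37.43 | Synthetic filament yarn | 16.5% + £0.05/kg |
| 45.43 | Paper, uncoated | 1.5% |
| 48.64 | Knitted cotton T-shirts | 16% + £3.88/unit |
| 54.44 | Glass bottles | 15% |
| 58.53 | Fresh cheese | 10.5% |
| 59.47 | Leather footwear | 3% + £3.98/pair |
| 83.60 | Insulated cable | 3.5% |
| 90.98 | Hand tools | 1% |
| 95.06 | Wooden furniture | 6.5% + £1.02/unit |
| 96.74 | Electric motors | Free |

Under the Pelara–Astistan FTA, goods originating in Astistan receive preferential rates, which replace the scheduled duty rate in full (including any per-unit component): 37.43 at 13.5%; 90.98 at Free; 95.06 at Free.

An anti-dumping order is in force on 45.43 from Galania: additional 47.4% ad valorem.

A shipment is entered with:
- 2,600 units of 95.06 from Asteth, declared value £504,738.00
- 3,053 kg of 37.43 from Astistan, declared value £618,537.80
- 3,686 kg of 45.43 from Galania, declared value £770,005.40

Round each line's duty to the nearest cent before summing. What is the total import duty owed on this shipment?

£495,495.21

Line 1 (95.06, Asteth, 2,600 units, £504,738.00):
Base rate for 95.06 is 6.5% + £1.02/unit.
95.06 has an FTA preferential rate, but origin Asteth is not Astistan; base rate stands.
Duty = £504,738.00 × 6.5% + 2,600 × £1.02 = £35,459.97.
Line 2 (37.43, Astistan, 3,053 kg, £618,537.80):
Base rate for 37.43 is 16.5% + £0.05/kg.
Origin Astistan qualifies under the Pelara–Astistan agreement and 37.43 is covered: preferential rate 13.5% applies instead.
Duty = £618,537.80 × 13.5% = £83,502.60.
Line 3 (45.43, Galania, 3,686 kg, £770,005.40):
Base rate for 45.43 is 1.5%.
Additional duty on 45.43 from Galania: +47.4%. Applied ad valorem rate: 1.5% + 47.4% = 48.9%.
Duty = £770,005.40 × 48.9% = £376,532.64.
Total = £35,459.97 + £83,502.60 + £376,532.64 = £495,495.21.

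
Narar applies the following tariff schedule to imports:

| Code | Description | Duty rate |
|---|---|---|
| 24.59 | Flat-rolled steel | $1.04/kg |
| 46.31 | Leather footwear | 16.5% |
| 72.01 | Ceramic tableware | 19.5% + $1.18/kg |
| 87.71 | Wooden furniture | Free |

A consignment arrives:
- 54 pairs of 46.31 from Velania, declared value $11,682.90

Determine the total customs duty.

$1,927.68

Line 1 (46.31, Velania, 54 pairs, $11,682.90):
Base rate for 46.31 is 16.5%.
Duty = $11,682.90 × 16.5% = $1,927.68.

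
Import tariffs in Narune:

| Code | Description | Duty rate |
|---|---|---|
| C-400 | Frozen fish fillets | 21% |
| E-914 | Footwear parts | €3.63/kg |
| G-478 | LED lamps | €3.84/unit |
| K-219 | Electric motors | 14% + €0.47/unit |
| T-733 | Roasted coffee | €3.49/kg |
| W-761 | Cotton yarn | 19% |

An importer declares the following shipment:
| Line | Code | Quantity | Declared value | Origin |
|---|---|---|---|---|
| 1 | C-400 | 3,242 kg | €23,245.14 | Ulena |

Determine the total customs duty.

€4,881.48

Line 1 (C-400, Ulena, 3,242 kg, €23,245.14):
Base rate for C-400 is 21%.
Duty = €23,245.14 × 21% = €4,881.48.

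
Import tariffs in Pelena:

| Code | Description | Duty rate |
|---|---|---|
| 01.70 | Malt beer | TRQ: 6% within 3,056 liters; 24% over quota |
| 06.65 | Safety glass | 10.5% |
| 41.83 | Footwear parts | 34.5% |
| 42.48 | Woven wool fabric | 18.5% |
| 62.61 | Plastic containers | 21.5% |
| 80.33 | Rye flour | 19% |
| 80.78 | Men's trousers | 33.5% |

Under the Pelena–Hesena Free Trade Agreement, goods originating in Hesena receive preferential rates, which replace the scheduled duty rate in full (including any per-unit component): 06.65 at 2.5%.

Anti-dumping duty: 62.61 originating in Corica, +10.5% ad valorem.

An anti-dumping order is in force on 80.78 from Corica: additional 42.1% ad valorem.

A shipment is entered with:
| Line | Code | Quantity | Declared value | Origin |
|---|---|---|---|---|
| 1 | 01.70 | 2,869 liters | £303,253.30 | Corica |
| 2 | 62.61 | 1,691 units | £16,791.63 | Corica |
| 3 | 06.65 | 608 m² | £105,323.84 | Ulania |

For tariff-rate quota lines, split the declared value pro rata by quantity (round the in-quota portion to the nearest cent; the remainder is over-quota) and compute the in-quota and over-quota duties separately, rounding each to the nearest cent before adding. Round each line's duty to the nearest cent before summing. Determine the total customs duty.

Line 1 (01.70, Corica, 2,869 liters, £303,253.30):
Code 01.70 is under a tariff-rate quota (threshold 3,056 liters). Quantity 2,869 liters is within the quota, so the in-quota rate 6% applies to the full value.
Duty = £303,253.30 × 6% = £18,195.20.
Line 2 (62.61, Corica, 1,691 units, £16,791.63):
Base rate for 62.61 is 21.5%.
Additional duty on 62.61 from Corica: +10.5%. Applied ad valorem rate: 21.5% + 10.5% = 32%.
Duty = £16,791.63 × 32% = £5,373.32.
Line 3 (06.65, Ulania, 608 m², £105,323.84):
Base rate for 06.65 is 10.5%.
06.65 has an FTA preferential rate, but origin Ulania is not Hesena; base rate stands.
Duty = £105,323.84 × 10.5% = £11,059.00.
Total = £18,195.20 + £5,373.32 + £11,059.00 = £34,627.52.

£34,627.52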